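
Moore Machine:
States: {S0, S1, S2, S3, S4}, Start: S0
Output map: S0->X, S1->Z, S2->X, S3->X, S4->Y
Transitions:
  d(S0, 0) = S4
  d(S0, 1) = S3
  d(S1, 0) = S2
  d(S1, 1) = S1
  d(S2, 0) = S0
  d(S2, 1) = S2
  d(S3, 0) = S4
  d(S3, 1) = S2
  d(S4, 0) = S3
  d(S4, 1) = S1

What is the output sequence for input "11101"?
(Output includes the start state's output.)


Start: S0 (output X)
  --1--> S3 (output X)
  --1--> S2 (output X)
  --1--> S2 (output X)
  --0--> S0 (output X)
  --1--> S3 (output X)

"XXXXXX"


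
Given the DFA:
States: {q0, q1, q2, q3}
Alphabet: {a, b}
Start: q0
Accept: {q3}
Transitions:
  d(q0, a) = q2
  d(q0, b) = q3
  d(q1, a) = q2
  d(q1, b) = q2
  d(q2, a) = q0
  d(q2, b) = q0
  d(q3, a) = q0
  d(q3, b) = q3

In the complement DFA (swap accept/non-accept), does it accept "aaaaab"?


Trace: q0 -> q2 -> q0 -> q2 -> q0 -> q2 -> q0
Final: q0
Original accept: {q3}
Complement: q0 is not in original accept

Yes, complement accepts (original rejects)


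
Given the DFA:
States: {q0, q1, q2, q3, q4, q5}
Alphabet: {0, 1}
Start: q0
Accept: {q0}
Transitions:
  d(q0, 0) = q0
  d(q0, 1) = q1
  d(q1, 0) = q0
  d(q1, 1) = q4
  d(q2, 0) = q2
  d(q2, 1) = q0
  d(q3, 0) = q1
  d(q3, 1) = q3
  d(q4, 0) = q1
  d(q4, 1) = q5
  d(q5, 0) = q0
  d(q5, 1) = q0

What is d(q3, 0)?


Looking up transition d(q3, 0)

q1


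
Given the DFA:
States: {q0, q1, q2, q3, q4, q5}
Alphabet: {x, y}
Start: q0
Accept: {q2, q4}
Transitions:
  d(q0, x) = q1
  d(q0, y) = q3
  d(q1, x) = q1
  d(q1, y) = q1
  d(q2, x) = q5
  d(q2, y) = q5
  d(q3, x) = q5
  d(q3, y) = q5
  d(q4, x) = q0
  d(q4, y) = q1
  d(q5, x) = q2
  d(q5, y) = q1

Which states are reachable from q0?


BFS from q0:
  layer 0: {q0}
  layer 1: {q1, q3}
  layer 2: {q5}
  layer 3: {q2}

{q0, q1, q2, q3, q5}


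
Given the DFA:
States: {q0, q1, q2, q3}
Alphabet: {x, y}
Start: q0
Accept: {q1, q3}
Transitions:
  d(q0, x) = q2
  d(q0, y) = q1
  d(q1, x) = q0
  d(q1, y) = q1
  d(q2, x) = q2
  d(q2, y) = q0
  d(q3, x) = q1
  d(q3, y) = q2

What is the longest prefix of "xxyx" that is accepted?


Run the DFA, marking each prefix where the state is accepting:
  "" -> q0 [reject]
  "x" -> q2 [reject]
  "xx" -> q2 [reject]
  "xxy" -> q0 [reject]
  "xxyx" -> q2 [reject]

No prefix is accepted


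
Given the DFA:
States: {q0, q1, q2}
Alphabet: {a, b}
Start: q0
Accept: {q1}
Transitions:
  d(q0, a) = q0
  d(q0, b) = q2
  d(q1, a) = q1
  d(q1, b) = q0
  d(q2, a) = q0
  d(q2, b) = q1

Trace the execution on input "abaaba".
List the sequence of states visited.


Input: abaaba
d(q0, a) = q0
d(q0, b) = q2
d(q2, a) = q0
d(q0, a) = q0
d(q0, b) = q2
d(q2, a) = q0


q0 -> q0 -> q2 -> q0 -> q0 -> q2 -> q0


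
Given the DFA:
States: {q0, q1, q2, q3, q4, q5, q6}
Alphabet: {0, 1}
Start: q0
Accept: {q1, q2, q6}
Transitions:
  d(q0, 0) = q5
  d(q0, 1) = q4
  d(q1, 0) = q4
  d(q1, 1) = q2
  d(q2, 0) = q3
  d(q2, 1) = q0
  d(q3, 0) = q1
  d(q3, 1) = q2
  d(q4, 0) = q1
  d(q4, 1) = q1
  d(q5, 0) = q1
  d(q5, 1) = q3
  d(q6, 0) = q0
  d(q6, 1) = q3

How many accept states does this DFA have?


Accept states listed: {q1, q2, q6}
Counting: q1(1) q2(2) q6(3)

3


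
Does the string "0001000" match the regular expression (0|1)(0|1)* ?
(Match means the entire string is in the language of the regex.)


|string| = 7; first = '0'; last = '0'

Yes, "0001000" matches (0|1)(0|1)*


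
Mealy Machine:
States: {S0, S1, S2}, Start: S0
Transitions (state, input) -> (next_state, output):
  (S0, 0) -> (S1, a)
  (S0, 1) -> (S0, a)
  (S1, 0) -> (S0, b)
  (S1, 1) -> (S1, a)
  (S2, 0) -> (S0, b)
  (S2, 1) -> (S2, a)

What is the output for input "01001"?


Step-by-step:
  (S0, 0) -> (S1, a)
  (S1, 1) -> (S1, a)
  (S1, 0) -> (S0, b)
  (S0, 0) -> (S1, a)
  (S1, 1) -> (S1, a)

"aabaa"


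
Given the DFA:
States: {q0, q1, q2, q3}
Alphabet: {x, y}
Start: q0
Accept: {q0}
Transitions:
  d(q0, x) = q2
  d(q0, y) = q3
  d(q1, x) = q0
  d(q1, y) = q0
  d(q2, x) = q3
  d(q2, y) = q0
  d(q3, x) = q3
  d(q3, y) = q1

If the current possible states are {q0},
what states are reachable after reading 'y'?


Apply transition on 'y' from each current state:
  d(q0, y) = q3

{q3}


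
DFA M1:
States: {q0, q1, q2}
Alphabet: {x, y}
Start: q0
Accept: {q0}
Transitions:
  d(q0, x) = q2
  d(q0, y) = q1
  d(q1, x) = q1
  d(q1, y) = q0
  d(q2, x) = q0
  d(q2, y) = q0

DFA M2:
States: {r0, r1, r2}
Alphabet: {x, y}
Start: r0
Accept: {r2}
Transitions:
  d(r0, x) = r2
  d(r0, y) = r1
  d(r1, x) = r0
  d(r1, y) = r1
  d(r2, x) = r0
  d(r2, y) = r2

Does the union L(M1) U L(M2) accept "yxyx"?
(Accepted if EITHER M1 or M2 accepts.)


M1: final=q2 accepted=False
M2: final=r0 accepted=False

No, union rejects (neither accepts)


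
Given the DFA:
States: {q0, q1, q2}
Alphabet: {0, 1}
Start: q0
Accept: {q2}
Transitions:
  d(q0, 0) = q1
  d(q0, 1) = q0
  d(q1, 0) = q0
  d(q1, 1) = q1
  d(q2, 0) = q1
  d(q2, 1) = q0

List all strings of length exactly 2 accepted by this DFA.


All strings of length 2: 4 total
Accepted: 0

None


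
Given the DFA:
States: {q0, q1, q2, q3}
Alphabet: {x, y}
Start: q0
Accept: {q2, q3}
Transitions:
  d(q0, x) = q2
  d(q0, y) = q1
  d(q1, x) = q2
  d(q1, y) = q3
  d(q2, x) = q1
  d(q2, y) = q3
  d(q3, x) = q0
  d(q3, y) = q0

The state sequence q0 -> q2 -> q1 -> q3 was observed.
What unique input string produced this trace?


Trace back each transition to find the symbol:
  q0 --[x]--> q2
  q2 --[x]--> q1
  q1 --[y]--> q3

"xxy"


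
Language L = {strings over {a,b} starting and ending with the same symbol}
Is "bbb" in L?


first = 'b', last = 'b'

Yes, "bbb" is in L


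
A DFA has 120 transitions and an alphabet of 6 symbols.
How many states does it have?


Each state has exactly one transition per symbol.
states = transitions / |alphabet| = 120 / 6 = 20

20


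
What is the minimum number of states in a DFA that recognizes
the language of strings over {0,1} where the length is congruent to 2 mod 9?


States track (length) mod 9.
Need 9 states: one per remainder 0..8; accept = remainder 2.

9


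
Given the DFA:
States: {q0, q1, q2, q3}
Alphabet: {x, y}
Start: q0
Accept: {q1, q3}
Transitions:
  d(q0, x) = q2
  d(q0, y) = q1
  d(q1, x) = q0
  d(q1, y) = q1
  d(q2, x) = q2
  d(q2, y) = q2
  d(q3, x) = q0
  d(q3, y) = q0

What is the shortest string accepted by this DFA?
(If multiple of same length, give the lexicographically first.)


BFS by string length (lex-first path to each state shown):
  len 0: q0<-""
  len 1: q1<-"y", q2<-"x"
Found accept state at length 1.

"y"


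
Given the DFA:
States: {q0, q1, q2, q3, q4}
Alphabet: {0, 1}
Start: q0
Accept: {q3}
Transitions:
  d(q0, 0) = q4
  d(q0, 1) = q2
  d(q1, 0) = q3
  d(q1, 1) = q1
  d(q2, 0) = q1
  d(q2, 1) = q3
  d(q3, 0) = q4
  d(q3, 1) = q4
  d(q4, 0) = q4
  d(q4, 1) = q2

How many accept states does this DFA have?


Accept states listed: {q3}
Counting: q3(1)

1


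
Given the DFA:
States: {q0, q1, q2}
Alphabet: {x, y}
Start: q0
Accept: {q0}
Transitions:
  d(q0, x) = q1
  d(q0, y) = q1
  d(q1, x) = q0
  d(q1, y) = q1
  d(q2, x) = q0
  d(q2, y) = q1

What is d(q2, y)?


Looking up transition d(q2, y)

q1


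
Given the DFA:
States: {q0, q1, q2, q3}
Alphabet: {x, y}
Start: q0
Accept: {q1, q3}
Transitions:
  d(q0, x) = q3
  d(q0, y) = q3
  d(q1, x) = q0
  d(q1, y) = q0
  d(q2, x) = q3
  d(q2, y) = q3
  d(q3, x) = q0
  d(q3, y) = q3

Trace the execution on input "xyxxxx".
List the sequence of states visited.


Input: xyxxxx
d(q0, x) = q3
d(q3, y) = q3
d(q3, x) = q0
d(q0, x) = q3
d(q3, x) = q0
d(q0, x) = q3


q0 -> q3 -> q3 -> q0 -> q3 -> q0 -> q3


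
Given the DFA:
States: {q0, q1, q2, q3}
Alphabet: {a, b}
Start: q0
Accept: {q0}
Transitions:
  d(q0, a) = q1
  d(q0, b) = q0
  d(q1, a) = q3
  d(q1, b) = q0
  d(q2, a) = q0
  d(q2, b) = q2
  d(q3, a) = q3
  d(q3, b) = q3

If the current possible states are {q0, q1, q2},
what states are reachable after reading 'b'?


Apply transition on 'b' from each current state:
  d(q0, b) = q0
  d(q1, b) = q0
  d(q2, b) = q2

{q0, q2}


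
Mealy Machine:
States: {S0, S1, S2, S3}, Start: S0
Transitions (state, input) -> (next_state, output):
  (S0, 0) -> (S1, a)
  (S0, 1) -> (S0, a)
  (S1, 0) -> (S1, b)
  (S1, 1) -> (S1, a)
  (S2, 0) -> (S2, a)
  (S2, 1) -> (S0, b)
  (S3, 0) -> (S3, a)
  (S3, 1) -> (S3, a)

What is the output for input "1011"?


Step-by-step:
  (S0, 1) -> (S0, a)
  (S0, 0) -> (S1, a)
  (S1, 1) -> (S1, a)
  (S1, 1) -> (S1, a)

"aaaa"


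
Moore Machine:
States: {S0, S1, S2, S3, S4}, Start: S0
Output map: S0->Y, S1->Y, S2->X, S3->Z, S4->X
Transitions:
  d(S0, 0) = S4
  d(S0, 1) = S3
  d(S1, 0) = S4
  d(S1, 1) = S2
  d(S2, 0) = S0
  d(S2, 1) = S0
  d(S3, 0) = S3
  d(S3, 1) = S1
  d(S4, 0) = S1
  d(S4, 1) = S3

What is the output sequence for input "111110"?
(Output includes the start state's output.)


Start: S0 (output Y)
  --1--> S3 (output Z)
  --1--> S1 (output Y)
  --1--> S2 (output X)
  --1--> S0 (output Y)
  --1--> S3 (output Z)
  --0--> S3 (output Z)

"YZYXYZZ"


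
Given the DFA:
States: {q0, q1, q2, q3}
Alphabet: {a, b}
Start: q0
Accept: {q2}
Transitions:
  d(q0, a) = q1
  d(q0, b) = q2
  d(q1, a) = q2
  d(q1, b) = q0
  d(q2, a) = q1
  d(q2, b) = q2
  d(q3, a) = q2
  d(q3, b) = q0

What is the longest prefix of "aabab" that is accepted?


Run the DFA, marking each prefix where the state is accepting:
  "" -> q0 [reject]
  "a" -> q1 [reject]
  "aa" -> q2 [accept]
  "aab" -> q2 [accept]
  "aaba" -> q1 [reject]
  "aabab" -> q0 [reject]

"aab"


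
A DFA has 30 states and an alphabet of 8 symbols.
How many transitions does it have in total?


Each state has exactly one transition per symbol.
30 * 8 = 240

240


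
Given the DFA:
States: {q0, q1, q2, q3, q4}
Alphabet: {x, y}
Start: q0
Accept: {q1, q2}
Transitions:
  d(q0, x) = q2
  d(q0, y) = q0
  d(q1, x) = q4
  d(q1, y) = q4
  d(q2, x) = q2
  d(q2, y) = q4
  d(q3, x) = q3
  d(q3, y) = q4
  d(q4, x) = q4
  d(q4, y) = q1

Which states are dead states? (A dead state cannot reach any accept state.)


Forward reachability from each state:
  q0 -> reaches accept state q1 (live)
  q1 -> reaches accept state q1 (live)
  q2 -> reaches accept state q1 (live)
  q3 -> reaches accept state q1 (live)
  q4 -> reaches accept state q1 (live)

None (all states can reach an accept state)


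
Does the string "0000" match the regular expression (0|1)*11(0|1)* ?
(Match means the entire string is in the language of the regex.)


|string| = 4; first = '0'; last = '0'

No, "0000" does not match (0|1)*11(0|1)*


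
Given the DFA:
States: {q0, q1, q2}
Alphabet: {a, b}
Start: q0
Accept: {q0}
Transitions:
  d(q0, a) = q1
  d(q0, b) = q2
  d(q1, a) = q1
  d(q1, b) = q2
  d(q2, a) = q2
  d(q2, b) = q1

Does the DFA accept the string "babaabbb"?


Trace: q0 -> q2 -> q2 -> q1 -> q1 -> q1 -> q2 -> q1 -> q2
Final state: q2
Accept states: {q0}

No, rejected (final state q2 is not an accept state)


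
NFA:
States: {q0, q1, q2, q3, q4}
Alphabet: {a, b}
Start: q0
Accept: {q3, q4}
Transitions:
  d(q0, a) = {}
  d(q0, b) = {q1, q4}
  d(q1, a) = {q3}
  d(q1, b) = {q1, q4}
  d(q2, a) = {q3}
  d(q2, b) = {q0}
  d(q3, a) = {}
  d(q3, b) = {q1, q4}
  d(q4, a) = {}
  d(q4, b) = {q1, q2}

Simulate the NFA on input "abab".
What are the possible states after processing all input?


Start: {q0}
  --a--> {}
  --b--> {}
  --a--> {}
  --b--> {}

{} (empty set, no valid transitions)


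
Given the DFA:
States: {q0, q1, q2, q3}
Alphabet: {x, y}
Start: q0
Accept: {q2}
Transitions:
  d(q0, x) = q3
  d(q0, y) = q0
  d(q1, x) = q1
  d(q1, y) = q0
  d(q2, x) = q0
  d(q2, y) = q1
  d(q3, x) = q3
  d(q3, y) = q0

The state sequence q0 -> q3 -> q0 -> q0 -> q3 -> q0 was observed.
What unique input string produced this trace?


Trace back each transition to find the symbol:
  q0 --[x]--> q3
  q3 --[y]--> q0
  q0 --[y]--> q0
  q0 --[x]--> q3
  q3 --[y]--> q0

"xyyxy"


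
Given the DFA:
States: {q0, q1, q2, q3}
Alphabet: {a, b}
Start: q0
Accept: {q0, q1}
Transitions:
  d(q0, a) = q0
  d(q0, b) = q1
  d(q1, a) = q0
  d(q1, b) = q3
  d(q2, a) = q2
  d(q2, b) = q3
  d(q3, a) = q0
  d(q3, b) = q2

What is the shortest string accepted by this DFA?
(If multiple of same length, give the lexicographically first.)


BFS by string length (lex-first path to each state shown):
  len 0: q0<-""
Found accept state at length 0.

"" (empty string)


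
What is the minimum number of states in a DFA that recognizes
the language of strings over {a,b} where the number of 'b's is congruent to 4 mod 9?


States track (count of 'b') mod 9.
Need 9 states: one per remainder 0..8; accept = remainder 4.

9


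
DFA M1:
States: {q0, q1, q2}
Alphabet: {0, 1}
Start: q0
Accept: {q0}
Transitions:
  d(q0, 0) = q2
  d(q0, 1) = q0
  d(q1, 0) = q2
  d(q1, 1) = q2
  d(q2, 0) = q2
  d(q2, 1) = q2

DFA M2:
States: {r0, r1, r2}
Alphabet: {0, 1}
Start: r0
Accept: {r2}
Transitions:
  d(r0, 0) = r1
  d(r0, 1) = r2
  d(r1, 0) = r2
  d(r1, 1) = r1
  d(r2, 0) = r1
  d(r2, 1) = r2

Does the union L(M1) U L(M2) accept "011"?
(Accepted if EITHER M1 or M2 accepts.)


M1: final=q2 accepted=False
M2: final=r1 accepted=False

No, union rejects (neither accepts)


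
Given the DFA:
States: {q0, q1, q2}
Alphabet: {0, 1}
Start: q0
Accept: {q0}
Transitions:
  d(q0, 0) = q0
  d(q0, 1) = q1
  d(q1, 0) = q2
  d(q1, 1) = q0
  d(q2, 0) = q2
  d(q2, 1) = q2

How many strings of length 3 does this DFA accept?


Enumerating all length-3 strings:
  "000" -> q0 [accept]
  "001" -> q1 [reject]
  "010" -> q2 [reject]
  "011" -> q0 [accept]
  "100" -> q2 [reject]
  "101" -> q2 [reject]
  "110" -> q0 [accept]
  "111" -> q1 [reject]

3 out of 8


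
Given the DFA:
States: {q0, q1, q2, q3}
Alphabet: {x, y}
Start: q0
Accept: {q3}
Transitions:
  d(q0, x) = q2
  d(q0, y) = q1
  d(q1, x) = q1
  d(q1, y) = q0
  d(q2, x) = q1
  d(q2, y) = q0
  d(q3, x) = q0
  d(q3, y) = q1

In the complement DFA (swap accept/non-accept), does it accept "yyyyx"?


Trace: q0 -> q1 -> q0 -> q1 -> q0 -> q2
Final: q2
Original accept: {q3}
Complement: q2 is not in original accept

Yes, complement accepts (original rejects)


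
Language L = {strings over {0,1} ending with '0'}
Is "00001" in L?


last symbol = '1'

No, "00001" is not in L


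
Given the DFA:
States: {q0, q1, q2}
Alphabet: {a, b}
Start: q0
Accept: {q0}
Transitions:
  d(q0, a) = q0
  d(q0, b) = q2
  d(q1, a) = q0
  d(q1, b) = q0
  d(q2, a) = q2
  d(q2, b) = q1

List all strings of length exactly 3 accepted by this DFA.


All strings of length 3: 8 total
Accepted: 3

"aaa", "bba", "bbb"


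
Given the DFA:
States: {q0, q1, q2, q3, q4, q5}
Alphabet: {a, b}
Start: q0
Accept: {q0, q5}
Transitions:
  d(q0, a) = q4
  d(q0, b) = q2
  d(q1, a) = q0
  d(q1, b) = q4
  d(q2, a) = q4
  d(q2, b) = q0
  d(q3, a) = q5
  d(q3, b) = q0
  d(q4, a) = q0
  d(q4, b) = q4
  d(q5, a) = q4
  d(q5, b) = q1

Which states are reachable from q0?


BFS from q0:
  layer 0: {q0}
  layer 1: {q2, q4}

{q0, q2, q4}


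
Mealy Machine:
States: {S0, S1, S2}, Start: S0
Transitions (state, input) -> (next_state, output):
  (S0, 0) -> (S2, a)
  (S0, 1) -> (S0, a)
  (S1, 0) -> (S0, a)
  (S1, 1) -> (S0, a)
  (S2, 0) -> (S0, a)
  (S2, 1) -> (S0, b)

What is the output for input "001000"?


Step-by-step:
  (S0, 0) -> (S2, a)
  (S2, 0) -> (S0, a)
  (S0, 1) -> (S0, a)
  (S0, 0) -> (S2, a)
  (S2, 0) -> (S0, a)
  (S0, 0) -> (S2, a)

"aaaaaa"


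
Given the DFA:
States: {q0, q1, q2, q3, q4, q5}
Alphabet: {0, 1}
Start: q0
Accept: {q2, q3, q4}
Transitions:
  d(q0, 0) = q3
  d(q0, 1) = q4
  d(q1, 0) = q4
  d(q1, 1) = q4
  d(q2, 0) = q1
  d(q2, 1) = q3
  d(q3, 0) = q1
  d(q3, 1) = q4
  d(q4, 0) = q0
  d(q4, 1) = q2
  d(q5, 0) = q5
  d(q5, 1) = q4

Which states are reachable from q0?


BFS from q0:
  layer 0: {q0}
  layer 1: {q3, q4}
  layer 2: {q1, q2}

{q0, q1, q2, q3, q4}


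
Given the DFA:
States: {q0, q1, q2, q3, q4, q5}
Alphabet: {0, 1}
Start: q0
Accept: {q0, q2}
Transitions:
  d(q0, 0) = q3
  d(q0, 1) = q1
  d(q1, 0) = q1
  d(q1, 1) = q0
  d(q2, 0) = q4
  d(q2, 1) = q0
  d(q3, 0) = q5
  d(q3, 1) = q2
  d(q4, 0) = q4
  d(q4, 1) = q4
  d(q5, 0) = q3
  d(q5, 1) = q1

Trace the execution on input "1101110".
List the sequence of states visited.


Input: 1101110
d(q0, 1) = q1
d(q1, 1) = q0
d(q0, 0) = q3
d(q3, 1) = q2
d(q2, 1) = q0
d(q0, 1) = q1
d(q1, 0) = q1


q0 -> q1 -> q0 -> q3 -> q2 -> q0 -> q1 -> q1


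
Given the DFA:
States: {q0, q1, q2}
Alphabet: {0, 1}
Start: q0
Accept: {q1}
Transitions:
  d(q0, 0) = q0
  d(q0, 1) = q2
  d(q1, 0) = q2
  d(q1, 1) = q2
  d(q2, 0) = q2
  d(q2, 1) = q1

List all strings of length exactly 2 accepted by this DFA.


All strings of length 2: 4 total
Accepted: 1

"11"


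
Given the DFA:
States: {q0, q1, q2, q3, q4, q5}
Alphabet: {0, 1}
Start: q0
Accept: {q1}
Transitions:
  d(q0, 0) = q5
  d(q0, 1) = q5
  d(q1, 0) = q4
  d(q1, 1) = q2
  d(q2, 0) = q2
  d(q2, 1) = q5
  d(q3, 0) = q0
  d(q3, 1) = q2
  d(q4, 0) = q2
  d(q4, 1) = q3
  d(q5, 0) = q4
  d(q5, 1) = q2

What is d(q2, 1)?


Looking up transition d(q2, 1)

q5


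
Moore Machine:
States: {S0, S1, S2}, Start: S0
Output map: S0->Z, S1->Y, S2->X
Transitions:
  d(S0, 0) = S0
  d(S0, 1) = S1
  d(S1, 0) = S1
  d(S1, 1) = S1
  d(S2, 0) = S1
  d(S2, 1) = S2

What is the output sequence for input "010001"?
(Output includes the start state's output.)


Start: S0 (output Z)
  --0--> S0 (output Z)
  --1--> S1 (output Y)
  --0--> S1 (output Y)
  --0--> S1 (output Y)
  --0--> S1 (output Y)
  --1--> S1 (output Y)

"ZZYYYYY"


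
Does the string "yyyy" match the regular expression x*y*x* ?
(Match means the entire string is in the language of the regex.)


|string| = 4; first = 'y'; last = 'y'

Yes, "yyyy" matches x*y*x*


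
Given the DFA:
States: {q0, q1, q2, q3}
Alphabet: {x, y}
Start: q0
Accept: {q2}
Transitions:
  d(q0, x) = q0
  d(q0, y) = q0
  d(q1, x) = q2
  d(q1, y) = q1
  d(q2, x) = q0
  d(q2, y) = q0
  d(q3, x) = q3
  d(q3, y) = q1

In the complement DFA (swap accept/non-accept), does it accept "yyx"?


Trace: q0 -> q0 -> q0 -> q0
Final: q0
Original accept: {q2}
Complement: q0 is not in original accept

Yes, complement accepts (original rejects)


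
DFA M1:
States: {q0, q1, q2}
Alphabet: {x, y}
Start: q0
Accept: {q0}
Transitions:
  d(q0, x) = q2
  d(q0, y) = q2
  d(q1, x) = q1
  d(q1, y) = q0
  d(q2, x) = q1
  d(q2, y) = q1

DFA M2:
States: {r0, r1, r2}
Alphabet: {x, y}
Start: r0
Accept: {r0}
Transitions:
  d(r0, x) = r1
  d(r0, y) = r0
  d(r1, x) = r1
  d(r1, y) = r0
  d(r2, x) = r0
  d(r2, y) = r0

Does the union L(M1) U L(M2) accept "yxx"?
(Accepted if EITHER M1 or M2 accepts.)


M1: final=q1 accepted=False
M2: final=r1 accepted=False

No, union rejects (neither accepts)


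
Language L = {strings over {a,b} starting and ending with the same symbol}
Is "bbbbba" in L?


first = 'b', last = 'a'

No, "bbbbba" is not in L


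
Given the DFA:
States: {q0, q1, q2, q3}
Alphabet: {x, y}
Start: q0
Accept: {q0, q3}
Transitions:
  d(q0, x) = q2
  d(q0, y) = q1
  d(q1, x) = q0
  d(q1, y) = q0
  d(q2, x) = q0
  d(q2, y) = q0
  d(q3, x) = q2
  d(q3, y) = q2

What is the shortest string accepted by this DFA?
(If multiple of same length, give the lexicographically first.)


BFS by string length (lex-first path to each state shown):
  len 0: q0<-""
Found accept state at length 0.

"" (empty string)


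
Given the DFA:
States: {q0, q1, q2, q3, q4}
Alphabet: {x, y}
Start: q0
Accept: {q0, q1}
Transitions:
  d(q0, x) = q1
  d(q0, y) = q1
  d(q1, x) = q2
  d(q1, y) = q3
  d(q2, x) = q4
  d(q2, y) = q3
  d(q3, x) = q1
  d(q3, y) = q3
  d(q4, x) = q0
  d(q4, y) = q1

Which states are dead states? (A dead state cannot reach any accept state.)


Forward reachability from each state:
  q0 -> reaches accept state q0 (live)
  q1 -> reaches accept state q0 (live)
  q2 -> reaches accept state q0 (live)
  q3 -> reaches accept state q0 (live)
  q4 -> reaches accept state q0 (live)

None (all states can reach an accept state)


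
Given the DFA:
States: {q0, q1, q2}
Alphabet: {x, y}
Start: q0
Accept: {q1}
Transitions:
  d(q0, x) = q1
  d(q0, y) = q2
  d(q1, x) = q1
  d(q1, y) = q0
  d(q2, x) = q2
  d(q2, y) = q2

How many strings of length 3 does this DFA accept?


Enumerating all length-3 strings:
  "xxx" -> q1 [accept]
  "xxy" -> q0 [reject]
  "xyx" -> q1 [accept]
  "xyy" -> q2 [reject]
  "yxx" -> q2 [reject]
  "yxy" -> q2 [reject]
  "yyx" -> q2 [reject]
  "yyy" -> q2 [reject]

2 out of 8


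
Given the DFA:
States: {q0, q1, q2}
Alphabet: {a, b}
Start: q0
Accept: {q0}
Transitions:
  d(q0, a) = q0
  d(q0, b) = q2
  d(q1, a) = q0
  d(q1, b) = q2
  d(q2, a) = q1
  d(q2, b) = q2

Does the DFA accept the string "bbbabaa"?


Trace: q0 -> q2 -> q2 -> q2 -> q1 -> q2 -> q1 -> q0
Final state: q0
Accept states: {q0}

Yes, accepted (final state q0 is an accept state)


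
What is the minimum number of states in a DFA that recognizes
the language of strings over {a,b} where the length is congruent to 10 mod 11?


States track (length) mod 11.
Need 11 states: one per remainder 0..10; accept = remainder 10.

11


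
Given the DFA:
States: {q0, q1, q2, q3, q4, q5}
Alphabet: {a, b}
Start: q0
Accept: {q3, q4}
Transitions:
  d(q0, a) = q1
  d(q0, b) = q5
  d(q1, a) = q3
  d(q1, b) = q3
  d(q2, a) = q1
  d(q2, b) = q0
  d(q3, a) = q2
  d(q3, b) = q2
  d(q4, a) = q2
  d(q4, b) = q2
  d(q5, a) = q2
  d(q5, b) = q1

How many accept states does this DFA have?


Accept states listed: {q3, q4}
Counting: q3(1) q4(2)

2


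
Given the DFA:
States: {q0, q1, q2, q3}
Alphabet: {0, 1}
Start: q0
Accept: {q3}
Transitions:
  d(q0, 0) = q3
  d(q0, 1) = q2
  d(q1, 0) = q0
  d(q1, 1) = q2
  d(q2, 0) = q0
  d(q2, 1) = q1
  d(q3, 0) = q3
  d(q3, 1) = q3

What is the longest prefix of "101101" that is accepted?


Run the DFA, marking each prefix where the state is accepting:
  "" -> q0 [reject]
  "1" -> q2 [reject]
  "10" -> q0 [reject]
  "101" -> q2 [reject]
  "1011" -> q1 [reject]
  "10110" -> q0 [reject]
  "101101" -> q2 [reject]

No prefix is accepted


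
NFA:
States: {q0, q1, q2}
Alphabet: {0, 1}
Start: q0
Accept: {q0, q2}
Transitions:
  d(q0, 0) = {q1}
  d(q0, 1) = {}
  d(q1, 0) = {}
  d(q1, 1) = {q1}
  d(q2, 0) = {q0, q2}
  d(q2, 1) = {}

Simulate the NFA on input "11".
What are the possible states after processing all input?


Start: {q0}
  --1--> {}
  --1--> {}

{} (empty set, no valid transitions)


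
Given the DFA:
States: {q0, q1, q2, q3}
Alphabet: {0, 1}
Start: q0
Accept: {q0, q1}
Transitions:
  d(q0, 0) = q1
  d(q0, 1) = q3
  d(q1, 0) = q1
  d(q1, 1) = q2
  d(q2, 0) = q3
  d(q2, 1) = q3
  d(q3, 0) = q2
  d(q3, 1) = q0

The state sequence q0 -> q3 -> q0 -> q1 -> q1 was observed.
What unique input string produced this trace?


Trace back each transition to find the symbol:
  q0 --[1]--> q3
  q3 --[1]--> q0
  q0 --[0]--> q1
  q1 --[0]--> q1

"1100"


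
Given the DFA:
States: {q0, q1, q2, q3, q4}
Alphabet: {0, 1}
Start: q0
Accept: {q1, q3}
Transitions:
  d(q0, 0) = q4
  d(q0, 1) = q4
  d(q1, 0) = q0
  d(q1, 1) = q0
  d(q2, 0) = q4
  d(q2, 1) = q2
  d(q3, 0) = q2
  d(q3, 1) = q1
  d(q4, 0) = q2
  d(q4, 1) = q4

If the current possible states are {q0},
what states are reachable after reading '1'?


Apply transition on '1' from each current state:
  d(q0, 1) = q4

{q4}


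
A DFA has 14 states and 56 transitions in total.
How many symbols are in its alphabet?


Each state has exactly one transition per symbol.
|alphabet| = transitions / states = 56 / 14 = 4

4


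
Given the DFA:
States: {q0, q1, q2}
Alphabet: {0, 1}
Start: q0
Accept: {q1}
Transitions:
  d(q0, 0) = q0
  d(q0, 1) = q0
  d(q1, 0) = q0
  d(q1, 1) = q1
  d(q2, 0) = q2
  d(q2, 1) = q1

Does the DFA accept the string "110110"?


Trace: q0 -> q0 -> q0 -> q0 -> q0 -> q0 -> q0
Final state: q0
Accept states: {q1}

No, rejected (final state q0 is not an accept state)


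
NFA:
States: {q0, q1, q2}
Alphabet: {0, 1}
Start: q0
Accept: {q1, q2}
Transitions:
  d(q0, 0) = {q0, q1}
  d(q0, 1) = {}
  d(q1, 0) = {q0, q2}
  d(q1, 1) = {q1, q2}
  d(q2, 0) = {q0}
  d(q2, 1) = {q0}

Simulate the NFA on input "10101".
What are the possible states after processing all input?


Start: {q0}
  --1--> {}
  --0--> {}
  --1--> {}
  --0--> {}
  --1--> {}

{} (empty set, no valid transitions)


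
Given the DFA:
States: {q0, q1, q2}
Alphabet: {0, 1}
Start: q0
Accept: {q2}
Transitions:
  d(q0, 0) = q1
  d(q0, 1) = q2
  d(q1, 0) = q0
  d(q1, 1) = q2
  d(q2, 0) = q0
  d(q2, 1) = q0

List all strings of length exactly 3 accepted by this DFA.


All strings of length 3: 8 total
Accepted: 3

"001", "101", "111"


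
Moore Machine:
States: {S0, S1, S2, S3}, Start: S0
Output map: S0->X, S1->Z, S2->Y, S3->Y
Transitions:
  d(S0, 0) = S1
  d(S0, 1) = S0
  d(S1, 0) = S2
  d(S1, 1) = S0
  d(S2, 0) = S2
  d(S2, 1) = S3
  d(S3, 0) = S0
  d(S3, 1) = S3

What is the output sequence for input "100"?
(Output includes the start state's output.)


Start: S0 (output X)
  --1--> S0 (output X)
  --0--> S1 (output Z)
  --0--> S2 (output Y)

"XXZY"


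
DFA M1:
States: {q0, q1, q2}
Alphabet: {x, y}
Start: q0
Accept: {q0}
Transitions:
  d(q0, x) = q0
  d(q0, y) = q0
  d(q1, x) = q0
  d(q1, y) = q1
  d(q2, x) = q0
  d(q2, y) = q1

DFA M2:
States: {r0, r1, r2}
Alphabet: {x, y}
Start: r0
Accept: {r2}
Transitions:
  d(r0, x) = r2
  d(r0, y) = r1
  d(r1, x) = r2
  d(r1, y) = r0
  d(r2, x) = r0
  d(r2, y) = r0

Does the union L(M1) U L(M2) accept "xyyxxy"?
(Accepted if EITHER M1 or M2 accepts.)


M1: final=q0 accepted=True
M2: final=r1 accepted=False

Yes, union accepts


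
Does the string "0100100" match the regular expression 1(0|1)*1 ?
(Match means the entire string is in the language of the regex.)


|string| = 7; first = '0'; last = '0'

No, "0100100" does not match 1(0|1)*1


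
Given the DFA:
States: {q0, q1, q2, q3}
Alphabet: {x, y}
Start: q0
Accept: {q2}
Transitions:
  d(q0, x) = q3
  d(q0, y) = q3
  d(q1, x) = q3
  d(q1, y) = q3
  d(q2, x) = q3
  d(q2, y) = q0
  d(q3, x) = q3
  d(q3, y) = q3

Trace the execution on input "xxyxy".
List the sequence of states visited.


Input: xxyxy
d(q0, x) = q3
d(q3, x) = q3
d(q3, y) = q3
d(q3, x) = q3
d(q3, y) = q3


q0 -> q3 -> q3 -> q3 -> q3 -> q3


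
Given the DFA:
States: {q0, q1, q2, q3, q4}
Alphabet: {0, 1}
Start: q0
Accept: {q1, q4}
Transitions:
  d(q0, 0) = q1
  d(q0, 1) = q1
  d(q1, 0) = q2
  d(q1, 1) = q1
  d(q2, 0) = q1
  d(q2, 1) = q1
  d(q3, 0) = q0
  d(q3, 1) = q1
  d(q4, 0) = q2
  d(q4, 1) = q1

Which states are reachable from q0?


BFS from q0:
  layer 0: {q0}
  layer 1: {q1}
  layer 2: {q2}

{q0, q1, q2}


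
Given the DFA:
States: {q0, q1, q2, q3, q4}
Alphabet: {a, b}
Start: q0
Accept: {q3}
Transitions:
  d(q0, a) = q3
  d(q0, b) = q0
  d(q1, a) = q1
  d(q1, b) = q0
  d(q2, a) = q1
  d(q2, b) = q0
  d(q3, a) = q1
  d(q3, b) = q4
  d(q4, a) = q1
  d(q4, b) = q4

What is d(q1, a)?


Looking up transition d(q1, a)

q1


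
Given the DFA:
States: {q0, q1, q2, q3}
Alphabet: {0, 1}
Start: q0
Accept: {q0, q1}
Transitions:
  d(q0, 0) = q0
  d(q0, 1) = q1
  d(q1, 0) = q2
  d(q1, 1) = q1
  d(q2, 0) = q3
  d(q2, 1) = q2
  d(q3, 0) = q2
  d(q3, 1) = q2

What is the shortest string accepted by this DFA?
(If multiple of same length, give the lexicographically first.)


BFS by string length (lex-first path to each state shown):
  len 0: q0<-""
Found accept state at length 0.

"" (empty string)


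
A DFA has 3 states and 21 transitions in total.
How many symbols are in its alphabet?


Each state has exactly one transition per symbol.
|alphabet| = transitions / states = 21 / 3 = 7

7


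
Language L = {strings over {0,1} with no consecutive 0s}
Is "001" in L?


'00' occurs at index 0

No, "001" is not in L


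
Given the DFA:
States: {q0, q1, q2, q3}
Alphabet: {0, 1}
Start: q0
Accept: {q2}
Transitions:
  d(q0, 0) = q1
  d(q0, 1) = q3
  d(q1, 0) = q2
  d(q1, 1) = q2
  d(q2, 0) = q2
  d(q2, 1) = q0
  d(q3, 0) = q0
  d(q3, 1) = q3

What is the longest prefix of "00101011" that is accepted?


Run the DFA, marking each prefix where the state is accepting:
  "" -> q0 [reject]
  "0" -> q1 [reject]
  "00" -> q2 [accept]
  "001" -> q0 [reject]
  "0010" -> q1 [reject]
  "00101" -> q2 [accept]
  "001010" -> q2 [accept]
  "0010101" -> q0 [reject]
  "00101011" -> q3 [reject]

"001010"


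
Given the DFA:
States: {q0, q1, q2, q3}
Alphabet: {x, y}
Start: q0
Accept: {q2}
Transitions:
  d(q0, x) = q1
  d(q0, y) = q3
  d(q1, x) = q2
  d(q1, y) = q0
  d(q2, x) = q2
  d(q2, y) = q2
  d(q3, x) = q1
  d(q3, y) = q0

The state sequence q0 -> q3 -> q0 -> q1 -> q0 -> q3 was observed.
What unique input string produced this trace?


Trace back each transition to find the symbol:
  q0 --[y]--> q3
  q3 --[y]--> q0
  q0 --[x]--> q1
  q1 --[y]--> q0
  q0 --[y]--> q3

"yyxyy"


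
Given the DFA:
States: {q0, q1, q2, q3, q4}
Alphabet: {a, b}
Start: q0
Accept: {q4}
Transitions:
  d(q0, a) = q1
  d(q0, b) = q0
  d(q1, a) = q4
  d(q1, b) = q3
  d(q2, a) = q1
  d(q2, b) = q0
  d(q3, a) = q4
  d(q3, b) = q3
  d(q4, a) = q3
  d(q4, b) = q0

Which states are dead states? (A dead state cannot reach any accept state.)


Forward reachability from each state:
  q0 -> reaches accept state q4 (live)
  q1 -> reaches accept state q4 (live)
  q2 -> reaches accept state q4 (live)
  q3 -> reaches accept state q4 (live)
  q4 -> reaches accept state q4 (live)

None (all states can reach an accept state)


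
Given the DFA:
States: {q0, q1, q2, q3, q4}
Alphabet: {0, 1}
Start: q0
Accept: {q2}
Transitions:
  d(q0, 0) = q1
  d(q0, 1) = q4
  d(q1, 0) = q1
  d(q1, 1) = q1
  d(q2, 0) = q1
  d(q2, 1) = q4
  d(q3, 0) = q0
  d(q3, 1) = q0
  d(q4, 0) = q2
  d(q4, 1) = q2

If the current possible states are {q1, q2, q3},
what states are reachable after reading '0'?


Apply transition on '0' from each current state:
  d(q1, 0) = q1
  d(q2, 0) = q1
  d(q3, 0) = q0

{q0, q1}


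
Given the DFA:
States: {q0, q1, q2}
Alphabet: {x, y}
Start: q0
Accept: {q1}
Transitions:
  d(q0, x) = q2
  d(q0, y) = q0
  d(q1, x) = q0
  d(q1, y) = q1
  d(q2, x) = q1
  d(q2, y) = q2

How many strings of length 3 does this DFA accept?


Enumerating all length-3 strings:
  "xxx" -> q0 [reject]
  "xxy" -> q1 [accept]
  "xyx" -> q1 [accept]
  "xyy" -> q2 [reject]
  "yxx" -> q1 [accept]
  "yxy" -> q2 [reject]
  "yyx" -> q2 [reject]
  "yyy" -> q0 [reject]

3 out of 8


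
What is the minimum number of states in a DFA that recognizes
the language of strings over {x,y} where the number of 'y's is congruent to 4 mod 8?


States track (count of 'y') mod 8.
Need 8 states: one per remainder 0..7; accept = remainder 4.

8


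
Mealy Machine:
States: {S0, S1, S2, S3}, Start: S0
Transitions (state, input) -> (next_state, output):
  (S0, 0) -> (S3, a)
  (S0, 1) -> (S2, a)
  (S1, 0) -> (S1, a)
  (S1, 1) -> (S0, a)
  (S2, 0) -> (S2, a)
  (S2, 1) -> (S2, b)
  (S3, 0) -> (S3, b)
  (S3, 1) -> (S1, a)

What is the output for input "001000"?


Step-by-step:
  (S0, 0) -> (S3, a)
  (S3, 0) -> (S3, b)
  (S3, 1) -> (S1, a)
  (S1, 0) -> (S1, a)
  (S1, 0) -> (S1, a)
  (S1, 0) -> (S1, a)

"abaaaa"


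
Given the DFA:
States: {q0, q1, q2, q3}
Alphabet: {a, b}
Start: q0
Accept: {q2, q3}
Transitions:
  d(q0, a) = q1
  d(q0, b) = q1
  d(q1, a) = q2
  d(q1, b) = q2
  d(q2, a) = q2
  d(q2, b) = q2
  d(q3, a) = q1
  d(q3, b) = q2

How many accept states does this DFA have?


Accept states listed: {q2, q3}
Counting: q2(1) q3(2)

2


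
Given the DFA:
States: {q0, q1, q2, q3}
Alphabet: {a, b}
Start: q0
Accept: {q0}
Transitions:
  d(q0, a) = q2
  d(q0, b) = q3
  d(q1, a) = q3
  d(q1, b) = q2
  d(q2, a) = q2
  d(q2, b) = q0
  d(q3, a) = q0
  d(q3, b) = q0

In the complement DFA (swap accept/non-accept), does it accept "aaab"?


Trace: q0 -> q2 -> q2 -> q2 -> q0
Final: q0
Original accept: {q0}
Complement: q0 is in original accept

No, complement rejects (original accepts)


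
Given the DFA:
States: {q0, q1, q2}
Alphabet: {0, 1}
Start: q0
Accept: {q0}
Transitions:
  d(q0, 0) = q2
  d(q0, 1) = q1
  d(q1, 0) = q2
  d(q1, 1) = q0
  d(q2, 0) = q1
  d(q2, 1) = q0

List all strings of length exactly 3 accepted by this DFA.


All strings of length 3: 8 total
Accepted: 2

"001", "101"


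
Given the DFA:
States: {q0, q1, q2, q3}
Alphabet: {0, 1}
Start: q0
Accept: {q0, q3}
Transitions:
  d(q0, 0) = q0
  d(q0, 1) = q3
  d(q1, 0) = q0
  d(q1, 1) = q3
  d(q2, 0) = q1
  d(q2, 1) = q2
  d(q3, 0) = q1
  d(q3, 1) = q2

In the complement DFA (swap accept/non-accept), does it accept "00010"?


Trace: q0 -> q0 -> q0 -> q0 -> q3 -> q1
Final: q1
Original accept: {q0, q3}
Complement: q1 is not in original accept

Yes, complement accepts (original rejects)


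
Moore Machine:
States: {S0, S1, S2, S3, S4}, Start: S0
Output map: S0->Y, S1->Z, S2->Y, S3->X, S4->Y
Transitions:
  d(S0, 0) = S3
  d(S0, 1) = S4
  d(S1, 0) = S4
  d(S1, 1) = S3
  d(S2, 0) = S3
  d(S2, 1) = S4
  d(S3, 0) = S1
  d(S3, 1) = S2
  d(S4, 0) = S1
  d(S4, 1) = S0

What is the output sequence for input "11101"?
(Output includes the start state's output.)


Start: S0 (output Y)
  --1--> S4 (output Y)
  --1--> S0 (output Y)
  --1--> S4 (output Y)
  --0--> S1 (output Z)
  --1--> S3 (output X)

"YYYYZX"


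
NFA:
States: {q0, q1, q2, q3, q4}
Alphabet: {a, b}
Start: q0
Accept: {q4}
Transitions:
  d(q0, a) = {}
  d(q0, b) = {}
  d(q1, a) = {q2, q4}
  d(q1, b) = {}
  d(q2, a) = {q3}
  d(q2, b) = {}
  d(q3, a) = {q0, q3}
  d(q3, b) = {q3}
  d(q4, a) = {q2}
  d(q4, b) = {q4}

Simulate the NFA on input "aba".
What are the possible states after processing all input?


Start: {q0}
  --a--> {}
  --b--> {}
  --a--> {}

{} (empty set, no valid transitions)


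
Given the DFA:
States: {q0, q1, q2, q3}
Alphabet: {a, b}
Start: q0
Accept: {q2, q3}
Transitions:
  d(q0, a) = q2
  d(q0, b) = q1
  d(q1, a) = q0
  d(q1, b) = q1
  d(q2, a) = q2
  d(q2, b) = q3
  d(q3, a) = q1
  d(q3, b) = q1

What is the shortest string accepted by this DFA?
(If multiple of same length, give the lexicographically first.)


BFS by string length (lex-first path to each state shown):
  len 0: q0<-""
  len 1: q1<-"b", q2<-"a"
Found accept state at length 1.

"a"


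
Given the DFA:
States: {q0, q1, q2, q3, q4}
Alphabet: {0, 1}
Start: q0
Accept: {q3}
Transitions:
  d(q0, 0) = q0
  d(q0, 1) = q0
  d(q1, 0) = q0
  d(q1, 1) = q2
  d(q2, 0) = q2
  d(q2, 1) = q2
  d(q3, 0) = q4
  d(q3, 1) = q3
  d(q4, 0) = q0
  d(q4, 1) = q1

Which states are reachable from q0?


BFS from q0:
  layer 0: {q0}

{q0}


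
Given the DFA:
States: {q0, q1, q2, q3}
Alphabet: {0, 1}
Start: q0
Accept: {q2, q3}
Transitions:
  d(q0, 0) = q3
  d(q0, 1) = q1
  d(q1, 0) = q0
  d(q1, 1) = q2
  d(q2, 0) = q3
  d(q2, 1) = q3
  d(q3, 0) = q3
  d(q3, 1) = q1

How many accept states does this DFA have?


Accept states listed: {q2, q3}
Counting: q2(1) q3(2)

2


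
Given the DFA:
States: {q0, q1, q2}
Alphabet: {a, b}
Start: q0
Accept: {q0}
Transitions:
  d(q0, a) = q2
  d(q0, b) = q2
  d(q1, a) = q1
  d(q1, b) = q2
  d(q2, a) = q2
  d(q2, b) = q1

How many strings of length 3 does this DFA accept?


Enumerating all length-3 strings:
  "aaa" -> q2 [reject]
  "aab" -> q1 [reject]
  "aba" -> q1 [reject]
  "abb" -> q2 [reject]
  "baa" -> q2 [reject]
  "bab" -> q1 [reject]
  "bba" -> q1 [reject]
  "bbb" -> q2 [reject]

0 out of 8


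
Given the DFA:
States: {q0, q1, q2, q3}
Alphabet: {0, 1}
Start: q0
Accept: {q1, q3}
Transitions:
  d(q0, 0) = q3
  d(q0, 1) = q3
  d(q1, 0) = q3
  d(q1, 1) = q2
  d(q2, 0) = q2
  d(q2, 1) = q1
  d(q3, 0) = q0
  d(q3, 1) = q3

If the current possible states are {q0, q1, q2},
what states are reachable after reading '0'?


Apply transition on '0' from each current state:
  d(q0, 0) = q3
  d(q1, 0) = q3
  d(q2, 0) = q2

{q2, q3}


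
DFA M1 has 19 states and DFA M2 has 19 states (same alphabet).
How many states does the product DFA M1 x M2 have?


Product construction pairs every M1 state with every M2 state.
19 * 19 = 361

361


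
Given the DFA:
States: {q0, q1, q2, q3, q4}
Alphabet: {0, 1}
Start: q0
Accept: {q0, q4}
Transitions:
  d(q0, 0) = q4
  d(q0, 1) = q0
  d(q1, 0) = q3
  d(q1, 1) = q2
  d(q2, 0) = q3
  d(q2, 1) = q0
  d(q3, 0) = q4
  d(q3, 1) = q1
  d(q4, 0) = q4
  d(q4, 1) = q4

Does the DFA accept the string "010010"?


Trace: q0 -> q4 -> q4 -> q4 -> q4 -> q4 -> q4
Final state: q4
Accept states: {q0, q4}

Yes, accepted (final state q4 is an accept state)


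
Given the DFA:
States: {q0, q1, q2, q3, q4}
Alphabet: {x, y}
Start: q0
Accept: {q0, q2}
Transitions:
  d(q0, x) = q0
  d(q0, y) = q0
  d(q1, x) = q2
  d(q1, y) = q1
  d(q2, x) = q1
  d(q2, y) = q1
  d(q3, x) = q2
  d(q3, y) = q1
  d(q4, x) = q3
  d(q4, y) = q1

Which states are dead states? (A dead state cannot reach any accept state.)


Forward reachability from each state:
  q0 -> reaches accept state q0 (live)
  q1 -> reaches accept state q2 (live)
  q2 -> reaches accept state q2 (live)
  q3 -> reaches accept state q2 (live)
  q4 -> reaches accept state q2 (live)

None (all states can reach an accept state)


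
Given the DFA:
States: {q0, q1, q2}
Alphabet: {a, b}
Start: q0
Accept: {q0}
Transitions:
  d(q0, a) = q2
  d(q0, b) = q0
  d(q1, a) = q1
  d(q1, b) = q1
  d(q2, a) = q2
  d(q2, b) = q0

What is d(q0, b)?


Looking up transition d(q0, b)

q0


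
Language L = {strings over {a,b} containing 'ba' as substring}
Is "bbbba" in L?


'ba' occurs at index 3

Yes, "bbbba" is in L


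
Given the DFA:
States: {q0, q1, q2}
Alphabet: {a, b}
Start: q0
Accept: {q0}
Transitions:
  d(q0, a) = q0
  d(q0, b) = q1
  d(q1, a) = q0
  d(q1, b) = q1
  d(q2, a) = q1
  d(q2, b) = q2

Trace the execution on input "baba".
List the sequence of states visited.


Input: baba
d(q0, b) = q1
d(q1, a) = q0
d(q0, b) = q1
d(q1, a) = q0


q0 -> q1 -> q0 -> q1 -> q0


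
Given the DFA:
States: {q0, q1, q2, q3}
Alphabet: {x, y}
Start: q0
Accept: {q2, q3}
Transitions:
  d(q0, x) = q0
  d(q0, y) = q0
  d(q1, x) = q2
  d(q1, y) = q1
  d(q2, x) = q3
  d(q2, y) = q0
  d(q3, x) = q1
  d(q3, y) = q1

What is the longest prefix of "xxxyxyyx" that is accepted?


Run the DFA, marking each prefix where the state is accepting:
  "" -> q0 [reject]
  "x" -> q0 [reject]
  "xx" -> q0 [reject]
  "xxx" -> q0 [reject]
  "xxxy" -> q0 [reject]
  "xxxyx" -> q0 [reject]
  "xxxyxy" -> q0 [reject]
  "xxxyxyy" -> q0 [reject]
  "xxxyxyyx" -> q0 [reject]

No prefix is accepted


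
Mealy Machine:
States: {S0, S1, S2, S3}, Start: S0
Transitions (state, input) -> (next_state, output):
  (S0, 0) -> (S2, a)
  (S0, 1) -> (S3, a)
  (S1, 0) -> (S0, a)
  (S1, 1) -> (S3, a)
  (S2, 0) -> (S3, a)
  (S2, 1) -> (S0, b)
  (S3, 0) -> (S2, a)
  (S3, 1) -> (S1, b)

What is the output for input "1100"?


Step-by-step:
  (S0, 1) -> (S3, a)
  (S3, 1) -> (S1, b)
  (S1, 0) -> (S0, a)
  (S0, 0) -> (S2, a)

"abaa"


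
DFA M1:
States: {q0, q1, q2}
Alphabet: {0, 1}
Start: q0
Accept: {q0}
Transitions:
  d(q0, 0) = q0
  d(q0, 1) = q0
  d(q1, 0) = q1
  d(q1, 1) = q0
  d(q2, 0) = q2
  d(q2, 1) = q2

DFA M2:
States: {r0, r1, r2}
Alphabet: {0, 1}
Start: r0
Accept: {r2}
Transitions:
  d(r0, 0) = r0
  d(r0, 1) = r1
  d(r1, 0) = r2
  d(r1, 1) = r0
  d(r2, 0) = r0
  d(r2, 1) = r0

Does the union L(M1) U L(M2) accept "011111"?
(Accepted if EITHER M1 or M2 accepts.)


M1: final=q0 accepted=True
M2: final=r1 accepted=False

Yes, union accepts


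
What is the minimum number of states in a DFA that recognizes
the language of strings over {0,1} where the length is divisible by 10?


States track (length) mod 10.
Need 10 states: one per remainder 0..9; accept = remainder 0.

10


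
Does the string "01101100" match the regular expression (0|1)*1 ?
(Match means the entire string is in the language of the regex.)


|string| = 8; first = '0'; last = '0'

No, "01101100" does not match (0|1)*1


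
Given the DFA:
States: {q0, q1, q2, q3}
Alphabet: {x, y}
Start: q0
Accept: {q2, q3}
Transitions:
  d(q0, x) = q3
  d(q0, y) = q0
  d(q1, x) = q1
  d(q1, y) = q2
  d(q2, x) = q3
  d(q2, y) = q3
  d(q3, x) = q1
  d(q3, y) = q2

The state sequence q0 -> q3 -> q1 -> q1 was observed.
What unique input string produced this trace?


Trace back each transition to find the symbol:
  q0 --[x]--> q3
  q3 --[x]--> q1
  q1 --[x]--> q1

"xxx"
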